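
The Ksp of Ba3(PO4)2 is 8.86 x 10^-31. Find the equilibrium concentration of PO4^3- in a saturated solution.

Ba3(PO4)2(s) ⇌ 3 Ba^2+ + 2 PO4^3-
Ksp = [Ba^2+]^3[PO4^3-]^2
Let s = molar solubility. Then [Ba^2+] = 3s and [PO4^3-] = 2s.
So Ksp = (3s)^3 × (2s)^2 = 108s^5
s = (8.86 x 10^-31 / 108)^(1/5) = 3.827 × 10^-7 M
[PO4^3-] = 2s = 7.65 x 10^-7 M

[PO4^3-] ≈ 7.65 x 10^-7 M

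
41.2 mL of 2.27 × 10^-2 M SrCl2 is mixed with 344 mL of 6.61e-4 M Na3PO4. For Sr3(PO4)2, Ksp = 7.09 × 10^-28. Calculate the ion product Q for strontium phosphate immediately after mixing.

4.99 × 10^-15

Total volume = 41.2 + 344 = 385.2 mL.
[Sr^2+] = 2.27 x 10^-2 × (41.2/385.2) = 2.428 × 10^-3 M
[PO4^3-] = 6.61 × 10^-4 × (344/385.2) = 5.903 × 10^-4 M
Sr3(PO4)2(s) <=> 3 Sr^2+(aq) + 2 PO4^3-(aq), so Q = [Sr^2+]^3[PO4^3-]^2
Q = (2.428 × 10^-3)^3(5.903 × 10^-4)^2 = 4.99 × 10^-15
Q > Ksp, so Sr3(PO4)2 will precipitate.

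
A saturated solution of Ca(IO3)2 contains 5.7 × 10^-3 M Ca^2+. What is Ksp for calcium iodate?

7.4 x 10^-7

Ca(IO3)2(s) ⇌ Ca^2+ + 2 IO3^-
Stoichiometry gives [IO3^-] = (2/1)[Ca^2+] = 1.14 × 10^-2 M.
Ksp = [Ca^2+][IO3^-]^2
Ksp = 5.7 × 10^-3 × (1.14 × 10^-2)^2 = 7.4 × 10^-7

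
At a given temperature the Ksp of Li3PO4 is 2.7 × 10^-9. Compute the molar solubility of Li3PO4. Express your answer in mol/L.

s = 3.2 × 10^-3 M

Li3PO4(s) <=> 3 Li^+(aq) + PO4^3-(aq)
Ksp = [Li^+]^3[PO4^3-]
Let s = molar solubility. Then [Li^+] = 3s and [PO4^3-] = s.
Ksp = (3s)^3s = 27s^4
s^4 = 2.7 × 10^-9 / 27, so s = 3.2 x 10^-3 M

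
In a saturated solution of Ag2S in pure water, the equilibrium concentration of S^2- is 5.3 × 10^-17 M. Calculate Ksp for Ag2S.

Ag2S(s) <=> 2 Ag^+(aq) + S^2-(aq)
Stoichiometry gives [Ag^+] = (2/1)[S^2-] = 1.06 × 10^-16 M.
Ksp = [Ag^+]^2[S^2-]
Ksp = (1.06 × 10^-16)^2 × 5.3 × 10^-17 = 6.0 x 10^-49

Ksp ≈ 6.0e-49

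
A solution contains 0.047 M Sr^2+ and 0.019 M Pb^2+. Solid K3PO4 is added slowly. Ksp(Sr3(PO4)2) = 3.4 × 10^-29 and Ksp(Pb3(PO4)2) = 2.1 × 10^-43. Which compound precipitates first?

Each salt begins to precipitate when Q = Ksp, i.e. when [PO4^3-] reaches its threshold.
For Sr3(PO4)2: 3.4 × 10^-29 = (0.047)^3 × [PO4^3-]^2  ⇒  [PO4^3-] = 5.7 × 10^-13 M.
For Pb3(PO4)2: 2.1 × 10^-43 = (0.019)^3 × [PO4^3-]^2  ⇒  [PO4^3-] = 1.7 x 10^-19 M.
The salt with the lower threshold [PO4^3-] precipitates first: Pb3(PO4)2.

Pb3(PO4)2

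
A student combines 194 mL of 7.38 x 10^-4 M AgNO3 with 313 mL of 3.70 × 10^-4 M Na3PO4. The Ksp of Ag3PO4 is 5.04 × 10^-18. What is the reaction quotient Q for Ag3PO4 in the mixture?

Q ≈ 5.14 x 10^-15

Total volume = 194 + 313 = 507 mL.
[Ag^+] = 7.38 × 10^-4 × (194/507) = 2.824 x 10^-4 M
[PO4^3-] = 3.70 × 10^-4 × (313/507) = 2.284 × 10^-4 M
Ag3PO4(s) <=> 3 Ag^+(aq) + PO4^3-(aq), so Q = [Ag^+]^3[PO4^3-]
Q = (2.824 × 10^-4)^3(2.284 × 10^-4) = 5.14 × 10^-15
Q > Ksp, so Ag3PO4 will precipitate.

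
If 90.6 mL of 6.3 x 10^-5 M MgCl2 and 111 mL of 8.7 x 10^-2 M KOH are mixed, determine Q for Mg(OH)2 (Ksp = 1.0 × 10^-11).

Q ≈ 6.5e-8

Total volume = 90.6 + 111 = 201.6 mL.
[Mg^2+] = 6.3 x 10^-5 × (90.6/201.6) = 2.83 x 10^-5 M
[OH^-] = 8.7 × 10^-2 × (111/201.6) = 4.79 × 10^-2 M
Mg(OH)2(s) <=> Mg^2+ + 2 OH^-, so Q = [Mg^2+][OH^-]^2
Q = (2.83 × 10^-5)(4.79 × 10^-2)^2 = 6.5 × 10^-8
Q > Ksp, so Mg(OH)2 will precipitate.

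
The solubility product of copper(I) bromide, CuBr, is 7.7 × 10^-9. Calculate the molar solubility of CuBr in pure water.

CuBr(s) ⇌ Cu^+(aq) + Br^-(aq)
Ksp = [Cu^+][Br^-]
If s mol/L of CuBr dissolves, [Cu^+] = s and [Br^-] = s.
Ksp = s × s = s^2
s = (7.7 × 10^-9)^(1/2) = 8.8 × 10^-5 M

s ≈ 8.8 × 10^-5 M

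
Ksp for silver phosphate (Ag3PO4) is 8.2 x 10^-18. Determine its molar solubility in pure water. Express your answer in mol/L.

2.3e-5 M

Ag3PO4(s) <=> 3 Ag^+(aq) + PO4^3-(aq)
Ksp = [Ag^+]^3[PO4^3-]
Let s = molar solubility. Then [Ag^+] = 3s and [PO4^3-] = s.
So Ksp = (3s)^3 × s = 27s^4
Solving, s = (8.2 x 10^-18/27)^(1/4) = 2.3 x 10^-5 M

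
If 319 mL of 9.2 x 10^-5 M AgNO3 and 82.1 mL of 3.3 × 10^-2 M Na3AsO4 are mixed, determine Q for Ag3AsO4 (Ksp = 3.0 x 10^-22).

Total volume = 319 + 82.1 = 401.1 mL.
[Ag^+] = 9.2 x 10^-5 × (319/401.1) = 7.32 × 10^-5 M
[AsO4^3-] = 3.3 × 10^-2 × (82.1/401.1) = 6.75 x 10^-3 M
Ag3AsO4(s) ⇌ 3 Ag^+(aq) + AsO4^3-(aq), so Q = [Ag^+]^3[AsO4^3-]
Q = (7.32 × 10^-5)^3(6.75 × 10^-3) = 2.6 x 10^-15
Q > Ksp, so Ag3AsO4 will precipitate.

Q ≈ 2.6 x 10^-15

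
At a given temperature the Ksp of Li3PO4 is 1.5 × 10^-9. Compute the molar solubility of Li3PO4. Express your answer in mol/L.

s ≈ 2.7 × 10^-3 M

Li3PO4(s) ⇌ 3 Li^+ + PO4^3-
Ksp = [Li^+]^3[PO4^3-]
With molar solubility s: [Li^+] = 3s, [PO4^3-] = s.
Ksp = (3s)^3s = 27s^4
s = (1.5 × 10^-9 / 27)^(1/4) = 2.7 × 10^-3 M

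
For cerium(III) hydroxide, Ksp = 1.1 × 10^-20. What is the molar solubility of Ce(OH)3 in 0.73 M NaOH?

Ce(OH)3(s) <=> Ce^3+ + 3 OH^-
Ksp = [Ce^3+][OH^-]^3
Let s = moles of Ce(OH)3 that dissolve per litre. [Ce^3+] = s, [OH^-] = 0.73 + 3s ≈ 0.73 (Ksp is small, so little additional dissolves).
Ksp ≈ s × (0.73)^3
s = 2.8 × 10^-20 M
Check: 3s = 8.5 × 10^-20 ≪ 0.73, so the approximation is valid.

2.8e-20 M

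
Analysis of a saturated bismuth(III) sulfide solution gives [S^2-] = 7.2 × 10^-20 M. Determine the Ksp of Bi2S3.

Bi2S3(s) ⇌ 2 Bi^3+ + 3 S^2-
Stoichiometry gives [Bi^3+] = (2/3)[S^2-] = 4.80 × 10^-20 M.
Ksp = [Bi^3+]^2[S^2-]^3
Ksp = (4.80 × 10^-20)^2 × (7.2 × 10^-20)^3 = 8.6 × 10^-97

Ksp ≈ 8.6 × 10^-97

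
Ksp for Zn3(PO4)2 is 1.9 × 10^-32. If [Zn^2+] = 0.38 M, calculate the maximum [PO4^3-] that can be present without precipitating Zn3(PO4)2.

Zn3(PO4)2(s) ⇌ 3 Zn^2+(aq) + 2 PO4^3-(aq)
Ksp = [Zn^2+]^3[PO4^3-]^2
Precipitation begins when Q = Ksp. With [Zn^2+] = 0.38 M:
1.9 × 10^-32 = (0.38)^3 × [PO4^3-]^2
[PO4^3-] = (1.9 × 10^-32 / 5.49 x 10^-2)^(1/2) = 5.9 × 10^-16 M

[PO4^3-] ≈ 5.9e-16 M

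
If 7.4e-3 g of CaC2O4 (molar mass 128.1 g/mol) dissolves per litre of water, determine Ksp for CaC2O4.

Molar solubility s = (7.4 × 10^-3 g/L) / (128.1 g/mol) = 5.78 × 10^-5 M.
CaC2O4(s) <=> Ca^2+ + C2O4^2-
Let s = molar solubility. Then [Ca^2+] = s and [C2O4^2-] = s.
Ksp = [Ca^2+][C2O4^2-]
Ksp = (s)(s) = s^2
With s = 5.78 x 10^-5: Ksp = 3.3 × 10^-9

Ksp = 3.3e-9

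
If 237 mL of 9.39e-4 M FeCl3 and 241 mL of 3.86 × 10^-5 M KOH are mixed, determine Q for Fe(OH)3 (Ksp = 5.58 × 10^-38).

Q ≈ 3.43 x 10^-18

Total volume = 237 + 241 = 478 mL.
[Fe^3+] = 9.39 x 10^-4 × (237/478) = 4.656 × 10^-4 M
[OH^-] = 3.86 × 10^-5 × (241/478) = 1.946 × 10^-5 M
Fe(OH)3(s) ⇌ Fe^3+ + 3 OH^-, so Q = [Fe^3+][OH^-]^3
Q = (4.656 × 10^-4)(1.946 × 10^-5)^3 = 3.43 x 10^-18
Q > Ksp, so Fe(OH)3 will precipitate.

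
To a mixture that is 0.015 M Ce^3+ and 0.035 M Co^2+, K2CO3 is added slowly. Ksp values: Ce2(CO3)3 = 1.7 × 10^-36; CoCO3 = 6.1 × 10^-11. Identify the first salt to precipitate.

Ce2(CO3)3

Each salt begins to precipitate when Q = Ksp, i.e. when [CO3^2-] reaches its threshold.
For Ce2(CO3)3: 1.7 × 10^-36 = (0.015)^2 × [CO3^2-]^3  ⇒  [CO3^2-] = 2.0 x 10^-11 M.
For CoCO3: 6.1 × 10^-11 = 0.035 × [CO3^2-]  ⇒  [CO3^2-] = 1.7 × 10^-9 M.
The salt with the lower threshold [CO3^2-] precipitates first: Ce2(CO3)3.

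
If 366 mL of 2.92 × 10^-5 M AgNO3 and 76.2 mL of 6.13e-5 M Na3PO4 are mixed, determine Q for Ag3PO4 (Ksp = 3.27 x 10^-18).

Q = 1.49e-19

Total volume = 366 + 76.2 = 442.2 mL.
[Ag^+] = 2.92 × 10^-5 × (366/442.2) = 2.417 x 10^-5 M
[PO4^3-] = 6.13 × 10^-5 × (76.2/442.2) = 1.056 × 10^-5 M
Ag3PO4(s) <=> 3 Ag^+ + PO4^3-, so Q = [Ag^+]^3[PO4^3-]
Q = (2.417 × 10^-5)^3(1.056 × 10^-5) = 1.49 × 10^-19
Q < Ksp, so no precipitate of Ag3PO4 forms.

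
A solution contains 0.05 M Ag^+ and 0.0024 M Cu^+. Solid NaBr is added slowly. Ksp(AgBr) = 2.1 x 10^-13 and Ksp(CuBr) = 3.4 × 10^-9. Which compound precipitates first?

Each salt begins to precipitate when Q = Ksp, i.e. when [Br^-] reaches its threshold.
For AgBr: 2.1 x 10^-13 = 0.05 × [Br^-]  ⇒  [Br^-] = 4.2 x 10^-12 M.
For CuBr: 3.4 × 10^-9 = 0.0024 × [Br^-]  ⇒  [Br^-] = 1.4 × 10^-6 M.
The salt with the lower threshold [Br^-] precipitates first: AgBr.

AgBr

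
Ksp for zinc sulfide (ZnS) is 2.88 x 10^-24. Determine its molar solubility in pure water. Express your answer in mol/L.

1.70 × 10^-12 M

ZnS(s) <=> Zn^2+(aq) + S^2-(aq)
Ksp = [Zn^2+][S^2-]
With molar solubility s: [Zn^2+] = s, [S^2-] = s.
Ksp = (s)(s) = s^2
s = √(2.88 x 10^-24) = 1.70 × 10^-12 M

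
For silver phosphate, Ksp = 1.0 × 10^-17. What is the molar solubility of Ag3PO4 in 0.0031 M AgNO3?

Ag3PO4(s) ⇌ 3 Ag^+ + PO4^3-
Ksp = [Ag^+]^3[PO4^3-]
If s mol/L dissolves here, [Ag^+] = 0.0031 + 3s ≈ 0.0031, [PO4^3-] = s (Ksp is small, so little additional dissolves).
Ksp ≈ (0.0031)^3 × s
s = 3.4 x 10^-10 M
Check: 3s = 1.0 × 10^-9 ≪ 0.0031, so the approximation is valid.

s ≈ 3.4e-10 M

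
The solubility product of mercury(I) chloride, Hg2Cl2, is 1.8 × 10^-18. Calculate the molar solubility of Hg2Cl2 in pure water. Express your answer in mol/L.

Hg2Cl2(s) ⇌ Hg2^2+ + 2 Cl^-
Ksp = [Hg2^2+][Cl^-]^2
For each mole of Hg2Cl2 that dissolves: [Hg2^2+] = s, [Cl^-] = 2s.
So Ksp = s × (2s)^2 = 4s^3
s = (1.8 × 10^-18 / 4)^(1/3) = 7.7 × 10^-7 M

s ≈ 7.7 x 10^-7 M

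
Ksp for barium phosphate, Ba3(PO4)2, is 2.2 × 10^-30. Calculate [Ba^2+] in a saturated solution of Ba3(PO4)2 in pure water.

Ba3(PO4)2(s) <=> 3 Ba^2+ + 2 PO4^3-
Ksp = [Ba^2+]^3[PO4^3-]^2
If s mol/L of Ba3(PO4)2 dissolves, [Ba^2+] = 3s and [PO4^3-] = 2s.
Substituting: Ksp = (3s)^3(2s)^2 = 108s^5
s^5 = 2.2 × 10^-30 / 108, so s = 4.59 × 10^-7 M
[Ba^2+] = 3s = 1.4 x 10^-6 M

[Ba^2+] = 1.4 × 10^-6 M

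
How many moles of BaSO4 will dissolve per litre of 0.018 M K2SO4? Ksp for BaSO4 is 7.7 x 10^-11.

BaSO4(s) ⇌ Ba^2+ + SO4^2-
Ksp = [Ba^2+][SO4^2-]
Let s = moles of BaSO4 that dissolve per litre. [Ba^2+] = s, [SO4^2-] = 0.018 + s ≈ 0.018 (common-ion effect: SO4^2- is already 0.018 M).
Ksp ≈ s × 0.018
s = 4.3 × 10^-9 M
Check: s = 4.3 × 10^-9 ≪ 0.018, so the approximation is valid.

s = 4.3 × 10^-9 M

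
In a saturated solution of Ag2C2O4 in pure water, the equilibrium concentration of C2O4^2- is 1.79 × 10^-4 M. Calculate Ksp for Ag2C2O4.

Ksp ≈ 2.29 × 10^-11

Ag2C2O4(s) <=> 2 Ag^+(aq) + C2O4^2-(aq)
Stoichiometry gives [Ag^+] = (2/1)[C2O4^2-] = 3.580 × 10^-4 M.
Ksp = [Ag^+]^2[C2O4^2-]
Ksp = (3.580 x 10^-4)^2 × 1.79 × 10^-4 = 2.29 x 10^-11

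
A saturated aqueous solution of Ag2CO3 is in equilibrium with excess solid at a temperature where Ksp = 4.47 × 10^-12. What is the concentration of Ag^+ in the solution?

Ag2CO3(s) ⇌ 2 Ag^+(aq) + CO3^2-(aq)
Ksp = [Ag^+]^2[CO3^2-]
If s mol/L of Ag2CO3 dissolves, [Ag^+] = 2s and [CO3^2-] = s.
Substituting: Ksp = (2s)^2s = 4s^3
Solving, s = (4.47 × 10^-12/4)^(1/3) = 1.038 × 10^-4 M
[Ag^+] = 2s = 2.08 × 10^-4 M

[Ag^+] ≈ 2.08 × 10^-4 M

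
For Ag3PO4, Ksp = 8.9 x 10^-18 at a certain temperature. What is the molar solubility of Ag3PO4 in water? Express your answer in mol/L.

Ag3PO4(s) <=> 3 Ag^+ + PO4^3-
Ksp = [Ag^+]^3[PO4^3-]
For each mole of Ag3PO4 that dissolves: [Ag^+] = 3s, [PO4^3-] = s.
Ksp = (3s)^3s = 27s^4
Solving, s = (8.9 x 10^-18/27)^(1/4) = 2.4 × 10^-5 M

s = 2.4 × 10^-5 M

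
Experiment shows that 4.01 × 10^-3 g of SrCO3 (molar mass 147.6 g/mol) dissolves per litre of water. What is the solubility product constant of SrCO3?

7.38 x 10^-10

Molar solubility s = (4.01 × 10^-3 g/L) / (147.6 g/mol) = 2.717 × 10^-5 M.
SrCO3(s) ⇌ Sr^2+ + CO3^2-
If s mol/L of SrCO3 dissolves, [Sr^2+] = s and [CO3^2-] = s.
Ksp = [Sr^2+][CO3^2-]
Ksp = s^2
Ksp = (2.717 × 10^-5)^2 = 7.38 x 10^-10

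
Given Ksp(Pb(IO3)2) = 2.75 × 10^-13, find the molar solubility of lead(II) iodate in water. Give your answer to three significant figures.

Pb(IO3)2(s) ⇌ Pb^2+ + 2 IO3^-
Ksp = [Pb^2+][IO3^-]^2
If s mol/L of Pb(IO3)2 dissolves, [Pb^2+] = s and [IO3^-] = 2s.
Substituting: Ksp = s(2s)^2 = 4s^3
s^3 = 2.75 × 10^-13 / 4, so s = 4.10 × 10^-5 M

4.10e-5 M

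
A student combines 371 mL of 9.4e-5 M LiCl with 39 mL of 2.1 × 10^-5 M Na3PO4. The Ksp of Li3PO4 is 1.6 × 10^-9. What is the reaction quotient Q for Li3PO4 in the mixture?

1.2 × 10^-18

Total volume = 371 + 39 = 410 mL.
[Li^+] = 9.4 × 10^-5 × (371/410) = 8.51 × 10^-5 M
[PO4^3-] = 2.1 × 10^-5 × (39/410) = 2.00 x 10^-6 M
Li3PO4(s) ⇌ 3 Li^+ + PO4^3-, so Q = [Li^+]^3[PO4^3-]
Q = (8.51 × 10^-5)^3(2.00 x 10^-6) = 1.2 × 10^-18
Q < Ksp, so no precipitate of Li3PO4 forms.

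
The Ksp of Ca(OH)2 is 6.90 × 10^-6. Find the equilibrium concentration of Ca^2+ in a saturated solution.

Ca(OH)2(s) ⇌ Ca^2+ + 2 OH^-
Ksp = [Ca^2+][OH^-]^2
Let s = molar solubility. Then [Ca^2+] = s and [OH^-] = 2s.
Substituting: Ksp = s(2s)^2 = 4s^3
s^3 = 6.90 × 10^-6 / 4, so s = 1.199 x 10^-2 M
[Ca^2+] = s = 1.20 x 10^-2 M

0.0120 M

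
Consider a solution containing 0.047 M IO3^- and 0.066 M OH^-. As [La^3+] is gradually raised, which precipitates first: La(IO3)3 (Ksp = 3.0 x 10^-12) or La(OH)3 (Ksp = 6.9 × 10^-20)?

La(OH)3

Each salt begins to precipitate when Q = Ksp, i.e. when [La^3+] reaches its threshold.
For La(IO3)3: 3.0 x 10^-12 = (0.047)^3 × [La^3+]  ⇒  [La^3+] = 2.9 × 10^-8 M.
For La(OH)3: 6.9 × 10^-20 = (0.066)^3 × [La^3+]  ⇒  [La^3+] = 2.4 × 10^-16 M.
The salt with the lower threshold [La^3+] precipitates first: La(OH)3.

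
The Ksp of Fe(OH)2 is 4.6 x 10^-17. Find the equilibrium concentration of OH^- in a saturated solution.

[OH^-] = 4.5 x 10^-6 M

Fe(OH)2(s) ⇌ Fe^2+(aq) + 2 OH^-(aq)
Ksp = [Fe^2+][OH^-]^2
For each mole of Fe(OH)2 that dissolves: [Fe^2+] = s, [OH^-] = 2s.
So Ksp = s × (2s)^2 = 4s^3
s = (4.6 x 10^-17 / 4)^(1/3) = 2.26 × 10^-6 M
[OH^-] = 2s = 4.5 × 10^-6 M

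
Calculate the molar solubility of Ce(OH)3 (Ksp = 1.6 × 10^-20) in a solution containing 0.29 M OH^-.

Ce(OH)3(s) ⇌ Ce^3+(aq) + 3 OH^-(aq)
Ksp = [Ce^3+][OH^-]^3
Let s = moles of Ce(OH)3 that dissolve per litre. [Ce^3+] = s, [OH^-] = 0.29 + 3s ≈ 0.29 (since the OH^- already present dominates).
Ksp ≈ s × (0.29)^3
s = 6.6 × 10^-19 M
Check: 3s = 2.0 × 10^-18 ≪ 0.29, so the approximation is valid.

s = 6.6e-19 M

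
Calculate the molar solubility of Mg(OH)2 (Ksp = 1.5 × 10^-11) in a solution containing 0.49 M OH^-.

s = 6.2 × 10^-11 M

Mg(OH)2(s) ⇌ Mg^2+(aq) + 2 OH^-(aq)
Ksp = [Mg^2+][OH^-]^2
Let s be the molar solubility in this solution. [Mg^2+] = s, [OH^-] = 0.49 + 2s ≈ 0.49 (Ksp is small, so little additional dissolves).
Ksp ≈ s × (0.49)^2
s = 6.2 × 10^-11 M
Check: 2s = 1.2 × 10^-10 ≪ 0.49, so the approximation is valid.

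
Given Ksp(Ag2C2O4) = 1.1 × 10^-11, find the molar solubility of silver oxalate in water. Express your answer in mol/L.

1.4e-4 M

Ag2C2O4(s) ⇌ 2 Ag^+(aq) + C2O4^2-(aq)
Ksp = [Ag^+]^2[C2O4^2-]
For each mole of Ag2C2O4 that dissolves: [Ag^+] = 2s, [C2O4^2-] = s.
Ksp = (2s)^2s = 4s^3
Solving, s = (1.1 × 10^-11/4)^(1/3) = 1.4 × 10^-4 M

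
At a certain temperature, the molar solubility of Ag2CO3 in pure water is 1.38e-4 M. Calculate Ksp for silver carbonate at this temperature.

Ag2CO3(s) ⇌ 2 Ag^+ + CO3^2-
If s mol/L of Ag2CO3 dissolves, [Ag^+] = 2s and [CO3^2-] = s.
Ksp = [Ag^+]^2[CO3^2-]
Substituting: Ksp = (2s)^2s = 4s^3
Ksp = 4 × (1.38 x 10^-4)^3 = 1.05 × 10^-11

Ksp ≈ 1.05 x 10^-11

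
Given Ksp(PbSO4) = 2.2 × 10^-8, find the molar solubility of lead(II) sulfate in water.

PbSO4(s) ⇌ Pb^2+(aq) + SO4^2-(aq)
Ksp = [Pb^2+][SO4^2-]
With molar solubility s: [Pb^2+] = s, [SO4^2-] = s.
Ksp = (s)(s) = s^2
s = √(2.2 × 10^-8) = 1.5 x 10^-4 M

s = 1.5e-4 M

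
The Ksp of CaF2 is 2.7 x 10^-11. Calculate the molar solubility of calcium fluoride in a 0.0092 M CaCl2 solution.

s ≈ 2.7 x 10^-5 M

CaF2(s) <=> Ca^2+ + 2 F^-
Ksp = [Ca^2+][F^-]^2
Let s be the molar solubility in this solution. [Ca^2+] = 0.0092 + s ≈ 0.0092, [F^-] = 2s (Ksp is small, so little additional dissolves).
Ksp ≈ 0.0092 × (2s)^2
s = 2.7 x 10^-5 M
Check: s = 2.7 × 10^-5 ≪ 0.0092, so the approximation is valid.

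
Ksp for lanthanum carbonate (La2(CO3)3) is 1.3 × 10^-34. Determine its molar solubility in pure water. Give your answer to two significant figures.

6.5 × 10^-8 M

La2(CO3)3(s) ⇌ 2 La^3+ + 3 CO3^2-
Ksp = [La^3+]^2[CO3^2-]^3
Let s = molar solubility. Then [La^3+] = 2s and [CO3^2-] = 3s.
So Ksp = (2s)^2 × (3s)^3 = 108s^5
s = (1.3 × 10^-34 / 108)^(1/5) = 6.5 × 10^-8 M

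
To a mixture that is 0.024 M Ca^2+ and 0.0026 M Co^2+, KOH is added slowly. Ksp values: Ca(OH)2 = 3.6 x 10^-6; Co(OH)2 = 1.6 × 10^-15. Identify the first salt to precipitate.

Co(OH)2

Each salt begins to precipitate when Q = Ksp, i.e. when [OH^-] reaches its threshold.
For Ca(OH)2: 3.6 x 10^-6 = 0.024 × [OH^-]^2  ⇒  [OH^-] = 1.2 x 10^-2 M.
For Co(OH)2: 1.6 × 10^-15 = 0.0026 × [OH^-]^2  ⇒  [OH^-] = 7.8 × 10^-7 M.
The salt with the lower threshold [OH^-] precipitates first: Co(OH)2.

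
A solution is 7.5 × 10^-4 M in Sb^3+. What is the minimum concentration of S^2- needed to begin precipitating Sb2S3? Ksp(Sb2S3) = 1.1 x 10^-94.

[S^2-] = 5.8 × 10^-30 M

Sb2S3(s) ⇌ 2 Sb^3+ + 3 S^2-
Ksp = [Sb^3+]^2[S^2-]^3
Precipitation begins when Q = Ksp. With [Sb^3+] = 7.5 × 10^-4 M:
1.1 x 10^-94 = (7.5 × 10^-4)^2 × [S^2-]^3
[S^2-] = (1.1 x 10^-94 / 5.63 × 10^-7)^(1/3) = 5.8 x 10^-30 M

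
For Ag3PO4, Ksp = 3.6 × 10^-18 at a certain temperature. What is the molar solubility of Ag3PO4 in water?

Ag3PO4(s) ⇌ 3 Ag^+(aq) + PO4^3-(aq)
Ksp = [Ag^+]^3[PO4^3-]
Let s = molar solubility. Then [Ag^+] = 3s and [PO4^3-] = s.
So Ksp = (3s)^3 × s = 27s^4
Solving, s = (3.6 × 10^-18/27)^(1/4) = 1.9 × 10^-5 M

s = 1.9 × 10^-5 M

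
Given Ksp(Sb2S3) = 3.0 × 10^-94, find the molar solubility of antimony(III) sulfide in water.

s = 7.7e-20 M

Sb2S3(s) ⇌ 2 Sb^3+ + 3 S^2-
Ksp = [Sb^3+]^2[S^2-]^3
For each mole of Sb2S3 that dissolves: [Sb^3+] = 2s, [S^2-] = 3s.
So Ksp = (2s)^2 × (3s)^3 = 108s^5
s = (3.0 × 10^-94 / 108)^(1/5) = 7.7 × 10^-20 M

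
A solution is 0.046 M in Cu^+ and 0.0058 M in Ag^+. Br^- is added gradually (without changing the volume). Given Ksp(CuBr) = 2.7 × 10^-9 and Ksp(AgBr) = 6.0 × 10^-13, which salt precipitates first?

Precipitation of each salt starts when its ion product equals its Ksp.
For CuBr: 2.7 × 10^-9 = 0.046 × [Br^-]  ⇒  [Br^-] = 5.9 × 10^-8 M.
For AgBr: 6.0 × 10^-13 = 0.0058 × [Br^-]  ⇒  [Br^-] = 1.0 × 10^-10 M.
The salt with the lower threshold [Br^-] precipitates first: AgBr.

AgBr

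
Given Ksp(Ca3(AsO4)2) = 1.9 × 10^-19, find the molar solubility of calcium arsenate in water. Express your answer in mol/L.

s ≈ 7.1 × 10^-5 M

Ca3(AsO4)2(s) <=> 3 Ca^2+(aq) + 2 AsO4^3-(aq)
Ksp = [Ca^2+]^3[AsO4^3-]^2
With molar solubility s: [Ca^2+] = 3s, [AsO4^3-] = 2s.
Ksp = (3s)^3(2s)^2 = 108s^5
s = (1.9 × 10^-19 / 108)^(1/5) = 7.1 × 10^-5 M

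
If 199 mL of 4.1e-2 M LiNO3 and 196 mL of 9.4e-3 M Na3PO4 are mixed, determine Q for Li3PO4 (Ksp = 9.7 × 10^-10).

Total volume = 199 + 196 = 395 mL.
[Li^+] = 4.1 × 10^-2 × (199/395) = 2.07 × 10^-2 M
[PO4^3-] = 9.4 × 10^-3 × (196/395) = 4.66 x 10^-3 M
Li3PO4(s) <=> 3 Li^+ + PO4^3-, so Q = [Li^+]^3[PO4^3-]
Q = (2.07 × 10^-2)^3(4.66 x 10^-3) = 4.1 × 10^-8
Q > Ksp, so Li3PO4 will precipitate.

4.1 × 10^-8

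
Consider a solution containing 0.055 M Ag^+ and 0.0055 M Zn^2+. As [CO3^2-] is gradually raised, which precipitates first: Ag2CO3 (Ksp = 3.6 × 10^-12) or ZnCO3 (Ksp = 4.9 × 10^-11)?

Ag2CO3

Precipitation of each salt starts when its ion product equals its Ksp.
For Ag2CO3: 3.6 × 10^-12 = (0.055)^2 × [CO3^2-]  ⇒  [CO3^2-] = 1.2 × 10^-9 M.
For ZnCO3: 4.9 × 10^-11 = 0.0055 × [CO3^2-]  ⇒  [CO3^2-] = 8.9 × 10^-9 M.
The salt with the lower threshold [CO3^2-] precipitates first: Ag2CO3.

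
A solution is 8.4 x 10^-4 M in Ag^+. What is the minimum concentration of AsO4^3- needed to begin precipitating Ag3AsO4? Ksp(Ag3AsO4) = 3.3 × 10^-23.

Ag3AsO4(s) ⇌ 3 Ag^+ + AsO4^3-
Ksp = [Ag^+]^3[AsO4^3-]
Precipitation begins when Q = Ksp. With [Ag^+] = 8.4 x 10^-4 M:
3.3 × 10^-23 = (8.4 x 10^-4)^3 × [AsO4^3-]
[AsO4^3-] = (3.3 × 10^-23 / 5.93 x 10^-10) = 5.6 x 10^-14 M

5.6 x 10^-14 M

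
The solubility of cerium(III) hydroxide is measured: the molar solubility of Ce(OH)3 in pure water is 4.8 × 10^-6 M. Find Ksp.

Ce(OH)3(s) ⇌ Ce^3+ + 3 OH^-
Let s = molar solubility. Then [Ce^3+] = s and [OH^-] = 3s.
Ksp = [Ce^3+][OH^-]^3
So Ksp = s × (3s)^3 = 27s^4
Ksp = 27 × (4.8 × 10^-6)^4 = 1.4 x 10^-20

Ksp = 1.4 × 10^-20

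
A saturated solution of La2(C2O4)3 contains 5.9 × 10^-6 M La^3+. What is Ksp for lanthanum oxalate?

La2(C2O4)3(s) ⇌ 2 La^3+(aq) + 3 C2O4^2-(aq)
Stoichiometry gives [C2O4^2-] = (3/2)[La^3+] = 8.85 × 10^-6 M.
Ksp = [La^3+]^2[C2O4^2-]^3
Ksp = (5.9 × 10^-6)^2 × (8.85 x 10^-6)^3 = 2.4 × 10^-26

Ksp ≈ 2.4 × 10^-26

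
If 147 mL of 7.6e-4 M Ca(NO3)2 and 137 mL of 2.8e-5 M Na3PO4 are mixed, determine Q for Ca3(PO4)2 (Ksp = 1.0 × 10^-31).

1.1 × 10^-20

Total volume = 147 + 137 = 284 mL.
[Ca^2+] = 7.6 × 10^-4 × (147/284) = 3.93 × 10^-4 M
[PO4^3-] = 2.8 × 10^-5 × (137/284) = 1.35 × 10^-5 M
Ca3(PO4)2(s) <=> 3 Ca^2+(aq) + 2 PO4^3-(aq), so Q = [Ca^2+]^3[PO4^3-]^2
Q = (3.93 × 10^-4)^3(1.35 × 10^-5)^2 = 1.1 x 10^-20
Q > Ksp, so Ca3(PO4)2 will precipitate.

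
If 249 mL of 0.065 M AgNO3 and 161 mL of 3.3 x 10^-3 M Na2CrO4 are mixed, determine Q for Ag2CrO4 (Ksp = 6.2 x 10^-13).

Q = 2.0 × 10^-6

Total volume = 249 + 161 = 410 mL.
[Ag^+] = 6.5 x 10^-2 × (249/410) = 3.95 × 10^-2 M
[CrO4^2-] = 3.3 x 10^-3 × (161/410) = 1.30 × 10^-3 M
Ag2CrO4(s) <=> 2 Ag^+(aq) + CrO4^2-(aq), so Q = [Ag^+]^2[CrO4^2-]
Q = (3.95 × 10^-2)^2(1.30 × 10^-3) = 2.0 x 10^-6
Q > Ksp, so Ag2CrO4 will precipitate.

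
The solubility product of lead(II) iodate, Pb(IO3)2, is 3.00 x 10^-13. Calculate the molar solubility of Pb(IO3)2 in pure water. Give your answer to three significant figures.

s = 4.22e-5 M

Pb(IO3)2(s) ⇌ Pb^2+ + 2 IO3^-
Ksp = [Pb^2+][IO3^-]^2
Let s = molar solubility. Then [Pb^2+] = s and [IO3^-] = 2s.
Substituting: Ksp = s(2s)^2 = 4s^3
s^3 = 3.00 x 10^-13 / 4, so s = 4.22 × 10^-5 M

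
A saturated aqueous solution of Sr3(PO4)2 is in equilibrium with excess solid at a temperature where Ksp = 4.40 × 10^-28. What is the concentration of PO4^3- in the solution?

[PO4^3-] ≈ 2.65 × 10^-6 M

Sr3(PO4)2(s) ⇌ 3 Sr^2+(aq) + 2 PO4^3-(aq)
Ksp = [Sr^2+]^3[PO4^3-]^2
Let s = molar solubility. Then [Sr^2+] = 3s and [PO4^3-] = 2s.
Ksp = (3s)^3(2s)^2 = 108s^5
s = (4.40 × 10^-28 / 108)^(1/5) = 1.324 x 10^-6 M
[PO4^3-] = 2s = 2.65 × 10^-6 M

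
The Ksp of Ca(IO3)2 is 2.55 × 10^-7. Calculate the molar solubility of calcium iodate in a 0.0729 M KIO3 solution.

s ≈ 4.80e-5 M

Ca(IO3)2(s) ⇌ Ca^2+(aq) + 2 IO3^-(aq)
Ksp = [Ca^2+][IO3^-]^2
Let s = moles of Ca(IO3)2 that dissolve per litre. [Ca^2+] = s, [IO3^-] = 0.0729 + 2s ≈ 0.0729 (since IO3^- from KIO3 dominates).
Ksp ≈ s × (0.0729)^2
s = 4.80 × 10^-5 M
Check: 2s = 9.6 × 10^-5 ≪ 0.0729, so the approximation is valid.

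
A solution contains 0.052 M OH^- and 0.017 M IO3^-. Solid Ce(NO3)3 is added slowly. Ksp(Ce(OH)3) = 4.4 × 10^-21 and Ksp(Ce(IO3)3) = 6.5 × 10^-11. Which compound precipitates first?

Precipitation of each salt starts when its ion product equals its Ksp.
For Ce(OH)3: 4.4 × 10^-21 = (0.052)^3 × [Ce^3+]  ⇒  [Ce^3+] = 3.1 x 10^-17 M.
For Ce(IO3)3: 6.5 × 10^-11 = (0.017)^3 × [Ce^3+]  ⇒  [Ce^3+] = 1.3 × 10^-5 M.
The salt with the lower threshold [Ce^3+] precipitates first: Ce(OH)3.

Ce(OH)3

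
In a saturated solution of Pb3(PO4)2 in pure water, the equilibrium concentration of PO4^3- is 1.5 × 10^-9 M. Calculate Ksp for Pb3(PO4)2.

Ksp ≈ 2.6e-44

Pb3(PO4)2(s) ⇌ 3 Pb^2+(aq) + 2 PO4^3-(aq)
Stoichiometry gives [Pb^2+] = (3/2)[PO4^3-] = 2.25 × 10^-9 M.
Ksp = [Pb^2+]^3[PO4^3-]^2
Ksp = (2.25 × 10^-9)^3 × (1.5 x 10^-9)^2 = 2.6 × 10^-44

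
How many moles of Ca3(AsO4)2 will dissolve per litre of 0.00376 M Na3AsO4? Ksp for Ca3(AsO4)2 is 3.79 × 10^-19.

s ≈ 9.98 × 10^-6 M

Ca3(AsO4)2(s) ⇌ 3 Ca^2+ + 2 AsO4^3-
Ksp = [Ca^2+]^3[AsO4^3-]^2
If s mol/L dissolves here, [Ca^2+] = 3s, [AsO4^3-] = 0.00376 + 2s ≈ 0.00376 (common-ion effect: AsO4^3- is already 0.00376 M).
Ksp ≈ (3s)^3 × (0.00376)^2
s = 9.98 × 10^-6 M
Check: 2s = 2.0 × 10^-5 ≪ 0.00376, so the approximation is valid.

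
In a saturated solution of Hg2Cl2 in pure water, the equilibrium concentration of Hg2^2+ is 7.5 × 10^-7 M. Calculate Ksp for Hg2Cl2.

Hg2Cl2(s) ⇌ Hg2^2+ + 2 Cl^-
Stoichiometry gives [Cl^-] = (2/1)[Hg2^2+] = 1.50 x 10^-6 M.
Ksp = [Hg2^2+][Cl^-]^2
Ksp = 7.5 x 10^-7 × (1.50 × 10^-6)^2 = 1.7 × 10^-18

1.7 × 10^-18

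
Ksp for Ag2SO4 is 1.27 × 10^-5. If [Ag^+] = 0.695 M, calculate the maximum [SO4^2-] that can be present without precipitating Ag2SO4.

[SO4^2-] ≈ 2.63e-5 M

Ag2SO4(s) ⇌ 2 Ag^+(aq) + SO4^2-(aq)
Ksp = [Ag^+]^2[SO4^2-]
Precipitation begins when Q = Ksp. With [Ag^+] = 0.695 M:
1.27 × 10^-5 = (0.695)^2 × [SO4^2-]
[SO4^2-] = (1.27 × 10^-5 / 4.830 × 10^-1) = 2.63 × 10^-5 M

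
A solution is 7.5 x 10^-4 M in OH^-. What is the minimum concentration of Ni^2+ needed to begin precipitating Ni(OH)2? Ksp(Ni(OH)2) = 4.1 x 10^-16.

Ni(OH)2(s) ⇌ Ni^2+(aq) + 2 OH^-(aq)
Ksp = [Ni^2+][OH^-]^2
Precipitation begins when Q = Ksp. With [OH^-] = 7.5 x 10^-4 M:
4.1 x 10^-16 = (7.5 x 10^-4)^2 × [Ni^2+]
[Ni^2+] = (4.1 x 10^-16 / 5.63 × 10^-7) = 7.3 × 10^-10 M

[Ni^2+] ≈ 7.3 × 10^-10 M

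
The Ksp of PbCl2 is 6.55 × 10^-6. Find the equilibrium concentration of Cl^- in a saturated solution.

0.0236 M

PbCl2(s) ⇌ Pb^2+(aq) + 2 Cl^-(aq)
Ksp = [Pb^2+][Cl^-]^2
With molar solubility s: [Pb^2+] = s, [Cl^-] = 2s.
Substituting: Ksp = s(2s)^2 = 4s^3
Solving, s = (6.55 × 10^-6/4)^(1/3) = 1.179 x 10^-2 M
[Cl^-] = 2s = 2.36 × 10^-2 M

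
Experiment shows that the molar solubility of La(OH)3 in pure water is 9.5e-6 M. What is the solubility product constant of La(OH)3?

Ksp = 2.2e-19

La(OH)3(s) <=> La^3+(aq) + 3 OH^-(aq)
If s mol/L of La(OH)3 dissolves, [La^3+] = s and [OH^-] = 3s.
Ksp = [La^3+][OH^-]^3
Ksp = s(3s)^3 = 27s^4
With s = 9.5 × 10^-6: Ksp = 2.2 × 10^-19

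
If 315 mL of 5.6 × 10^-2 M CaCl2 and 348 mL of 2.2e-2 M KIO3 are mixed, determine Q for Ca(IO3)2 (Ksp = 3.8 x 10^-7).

Total volume = 315 + 348 = 663 mL.
[Ca^2+] = 5.6 × 10^-2 × (315/663) = 2.66 × 10^-2 M
[IO3^-] = 2.2 × 10^-2 × (348/663) = 1.15 × 10^-2 M
Ca(IO3)2(s) ⇌ Ca^2+ + 2 IO3^-, so Q = [Ca^2+][IO3^-]^2
Q = (2.66 × 10^-2)(1.15 × 10^-2)^2 = 3.5 × 10^-6
Q > Ksp, so Ca(IO3)2 will precipitate.

Q = 3.5 × 10^-6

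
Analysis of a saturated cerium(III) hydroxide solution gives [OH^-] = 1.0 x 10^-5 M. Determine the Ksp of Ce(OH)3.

Ksp = 3.3e-21

Ce(OH)3(s) ⇌ Ce^3+(aq) + 3 OH^-(aq)
Stoichiometry gives [Ce^3+] = (1/3)[OH^-] = 3.33 x 10^-6 M.
Ksp = [Ce^3+][OH^-]^3
Ksp = 3.33 x 10^-6 × (1.0 x 10^-5)^3 = 3.3 × 10^-21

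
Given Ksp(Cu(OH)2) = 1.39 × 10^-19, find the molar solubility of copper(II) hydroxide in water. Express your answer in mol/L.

s = 3.26 × 10^-7 M

Cu(OH)2(s) ⇌ Cu^2+ + 2 OH^-
Ksp = [Cu^2+][OH^-]^2
With molar solubility s: [Cu^2+] = s, [OH^-] = 2s.
Substituting: Ksp = s(2s)^2 = 4s^3
Solving, s = (1.39 × 10^-19/4)^(1/3) = 3.26 x 10^-7 M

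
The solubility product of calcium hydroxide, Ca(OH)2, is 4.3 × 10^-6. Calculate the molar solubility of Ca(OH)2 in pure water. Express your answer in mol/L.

1.0 × 10^-2 M

Ca(OH)2(s) <=> Ca^2+(aq) + 2 OH^-(aq)
Ksp = [Ca^2+][OH^-]^2
For each mole of Ca(OH)2 that dissolves: [Ca^2+] = s, [OH^-] = 2s.
So Ksp = s × (2s)^2 = 4s^3
Solving, s = (4.3 × 10^-6/4)^(1/3) = 1.0 x 10^-2 M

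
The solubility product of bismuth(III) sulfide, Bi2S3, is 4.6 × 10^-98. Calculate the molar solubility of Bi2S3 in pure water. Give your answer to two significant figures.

s ≈ 1.3e-20 M

Bi2S3(s) ⇌ 2 Bi^3+ + 3 S^2-
Ksp = [Bi^3+]^2[S^2-]^3
For each mole of Bi2S3 that dissolves: [Bi^3+] = 2s, [S^2-] = 3s.
Ksp = (2s)^2(3s)^3 = 108s^5
s = (4.6 × 10^-98 / 108)^(1/5) = 1.3 × 10^-20 M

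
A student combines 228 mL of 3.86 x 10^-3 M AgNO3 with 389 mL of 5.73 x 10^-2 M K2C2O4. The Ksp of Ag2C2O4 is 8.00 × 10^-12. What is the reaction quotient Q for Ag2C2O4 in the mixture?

Total volume = 228 + 389 = 617 mL.
[Ag^+] = 3.86 × 10^-3 × (228/617) = 1.426 × 10^-3 M
[C2O4^2-] = 5.73 × 10^-2 × (389/617) = 3.613 × 10^-2 M
Ag2C2O4(s) <=> 2 Ag^+ + C2O4^2-, so Q = [Ag^+]^2[C2O4^2-]
Q = (1.426 x 10^-3)^2(3.613 × 10^-2) = 7.35 x 10^-8
Q > Ksp, so Ag2C2O4 will precipitate.

Q = 7.35 x 10^-8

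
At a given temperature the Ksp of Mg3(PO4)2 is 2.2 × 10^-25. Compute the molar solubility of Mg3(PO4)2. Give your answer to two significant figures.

Mg3(PO4)2(s) ⇌ 3 Mg^2+ + 2 PO4^3-
Ksp = [Mg^2+]^3[PO4^3-]^2
If s mol/L of Mg3(PO4)2 dissolves, [Mg^2+] = 3s and [PO4^3-] = 2s.
So Ksp = (3s)^3 × (2s)^2 = 108s^5
s^5 = 2.2 × 10^-25 / 108, so s = 4.6 × 10^-6 M

4.6e-6 M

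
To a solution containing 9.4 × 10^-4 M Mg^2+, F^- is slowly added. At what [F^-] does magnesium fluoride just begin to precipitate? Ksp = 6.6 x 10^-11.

MgF2(s) ⇌ Mg^2+(aq) + 2 F^-(aq)
Ksp = [Mg^2+][F^-]^2
Precipitation begins when Q = Ksp. With [Mg^2+] = 9.4 × 10^-4 M:
6.6 x 10^-11 = (9.4 × 10^-4) × [F^-]^2
[F^-] = (6.6 x 10^-11 / 9.4 x 10^-4)^(1/2) = 2.6 x 10^-4 M

2.6 × 10^-4 M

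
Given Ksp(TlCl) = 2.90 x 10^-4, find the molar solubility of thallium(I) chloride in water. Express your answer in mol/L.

s ≈ 1.70 x 10^-2 M

TlCl(s) <=> Tl^+(aq) + Cl^-(aq)
Ksp = [Tl^+][Cl^-]
With molar solubility s: [Tl^+] = s, [Cl^-] = s.
Ksp = s^2
s = √(2.90 x 10^-4) = 1.70 x 10^-2 M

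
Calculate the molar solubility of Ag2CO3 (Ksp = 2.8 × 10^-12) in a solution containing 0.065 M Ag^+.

s = 6.6e-10 M

Ag2CO3(s) ⇌ 2 Ag^+ + CO3^2-
Ksp = [Ag^+]^2[CO3^2-]
Let s be the molar solubility in this solution. [Ag^+] = 0.065 + 2s ≈ 0.065, [CO3^2-] = s (since the Ag^+ already present dominates).
Ksp ≈ (0.065)^2 × s
s = 6.6 × 10^-10 M
Check: 2s = 1.3 × 10^-9 ≪ 0.065, so the approximation is valid.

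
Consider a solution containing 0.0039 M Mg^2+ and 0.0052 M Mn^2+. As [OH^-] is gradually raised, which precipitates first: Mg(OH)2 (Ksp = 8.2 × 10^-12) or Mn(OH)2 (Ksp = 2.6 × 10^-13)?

Mn(OH)2

Each salt begins to precipitate when Q = Ksp, i.e. when [OH^-] reaches its threshold.
For Mg(OH)2: 8.2 × 10^-12 = 0.0039 × [OH^-]^2  ⇒  [OH^-] = 4.6 × 10^-5 M.
For Mn(OH)2: 2.6 × 10^-13 = 0.0052 × [OH^-]^2  ⇒  [OH^-] = 7.1 x 10^-6 M.
The salt with the lower threshold [OH^-] precipitates first: Mn(OH)2.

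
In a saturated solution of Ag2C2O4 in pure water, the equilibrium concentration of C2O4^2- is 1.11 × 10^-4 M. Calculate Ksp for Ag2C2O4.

Ag2C2O4(s) <=> 2 Ag^+(aq) + C2O4^2-(aq)
Stoichiometry gives [Ag^+] = (2/1)[C2O4^2-] = 2.220 × 10^-4 M.
Ksp = [Ag^+]^2[C2O4^2-]
Ksp = (2.220 × 10^-4)^2 × 1.11 × 10^-4 = 5.47 x 10^-12

5.47 × 10^-12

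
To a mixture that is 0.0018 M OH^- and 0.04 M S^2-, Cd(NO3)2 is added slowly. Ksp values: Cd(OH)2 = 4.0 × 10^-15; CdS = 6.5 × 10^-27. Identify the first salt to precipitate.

CdS

Precipitation of each salt starts when its ion product equals its Ksp.
For Cd(OH)2: 4.0 × 10^-15 = (0.0018)^2 × [Cd^2+]  ⇒  [Cd^2+] = 1.2 x 10^-9 M.
For CdS: 6.5 × 10^-27 = 0.04 × [Cd^2+]  ⇒  [Cd^2+] = 1.6 × 10^-25 M.
The salt with the lower threshold [Cd^2+] precipitates first: CdS.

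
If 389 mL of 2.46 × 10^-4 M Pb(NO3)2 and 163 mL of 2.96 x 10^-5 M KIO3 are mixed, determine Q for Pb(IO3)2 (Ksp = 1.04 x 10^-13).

Q ≈ 1.32 × 10^-14

Total volume = 389 + 163 = 552 mL.
[Pb^2+] = 2.46 × 10^-4 × (389/552) = 1.734 × 10^-4 M
[IO3^-] = 2.96 x 10^-5 × (163/552) = 8.741 × 10^-6 M
Pb(IO3)2(s) <=> Pb^2+ + 2 IO3^-, so Q = [Pb^2+][IO3^-]^2
Q = (1.734 × 10^-4)(8.741 × 10^-6)^2 = 1.32 x 10^-14
Q < Ksp, so no precipitate of Pb(IO3)2 forms.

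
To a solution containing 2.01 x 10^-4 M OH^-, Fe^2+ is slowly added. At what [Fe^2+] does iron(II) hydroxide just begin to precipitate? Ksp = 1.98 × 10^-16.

Fe(OH)2(s) ⇌ Fe^2+ + 2 OH^-
Ksp = [Fe^2+][OH^-]^2
Precipitation begins when Q = Ksp. With [OH^-] = 2.01 x 10^-4 M:
1.98 × 10^-16 = (2.01 x 10^-4)^2 × [Fe^2+]
[Fe^2+] = (1.98 × 10^-16 / 4.040 x 10^-8) = 4.90 × 10^-9 M

[Fe^2+] ≈ 4.90 × 10^-9 M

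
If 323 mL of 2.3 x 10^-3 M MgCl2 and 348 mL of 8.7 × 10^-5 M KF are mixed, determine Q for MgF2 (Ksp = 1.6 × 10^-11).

Total volume = 323 + 348 = 671 mL.
[Mg^2+] = 2.3 x 10^-3 × (323/671) = 1.11 × 10^-3 M
[F^-] = 8.7 × 10^-5 × (348/671) = 4.51 × 10^-5 M
MgF2(s) <=> Mg^2+(aq) + 2 F^-(aq), so Q = [Mg^2+][F^-]^2
Q = (1.11 x 10^-3)(4.51 x 10^-5)^2 = 2.3 × 10^-12
Q < Ksp, so no precipitate of MgF2 forms.

Q = 2.3e-12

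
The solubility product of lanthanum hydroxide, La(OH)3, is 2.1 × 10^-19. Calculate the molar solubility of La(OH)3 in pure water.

s = 9.4e-6 M

La(OH)3(s) <=> La^3+ + 3 OH^-
Ksp = [La^3+][OH^-]^3
If s mol/L of La(OH)3 dissolves, [La^3+] = s and [OH^-] = 3s.
So Ksp = s × (3s)^3 = 27s^4
Solving, s = (2.1 × 10^-19/27)^(1/4) = 9.4 × 10^-6 M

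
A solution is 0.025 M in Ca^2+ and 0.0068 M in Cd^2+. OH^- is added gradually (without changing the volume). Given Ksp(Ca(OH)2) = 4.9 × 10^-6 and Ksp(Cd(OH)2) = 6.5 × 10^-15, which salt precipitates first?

Each salt begins to precipitate when Q = Ksp, i.e. when [OH^-] reaches its threshold.
For Ca(OH)2: 4.9 × 10^-6 = 0.025 × [OH^-]^2  ⇒  [OH^-] = 1.4 × 10^-2 M.
For Cd(OH)2: 6.5 × 10^-15 = 0.0068 × [OH^-]^2  ⇒  [OH^-] = 9.8 × 10^-7 M.
The salt with the lower threshold [OH^-] precipitates first: Cd(OH)2.

Cd(OH)2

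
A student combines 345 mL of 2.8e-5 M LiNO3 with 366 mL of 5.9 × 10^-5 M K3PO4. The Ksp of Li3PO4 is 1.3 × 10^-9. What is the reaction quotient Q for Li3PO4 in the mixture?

Total volume = 345 + 366 = 711 mL.
[Li^+] = 2.8 x 10^-5 × (345/711) = 1.36 × 10^-5 M
[PO4^3-] = 5.9 × 10^-5 × (366/711) = 3.04 x 10^-5 M
Li3PO4(s) ⇌ 3 Li^+ + PO4^3-, so Q = [Li^+]^3[PO4^3-]
Q = (1.36 x 10^-5)^3(3.04 × 10^-5) = 7.6 × 10^-20
Q < Ksp, so no precipitate of Li3PO4 forms.

Q ≈ 7.6 × 10^-20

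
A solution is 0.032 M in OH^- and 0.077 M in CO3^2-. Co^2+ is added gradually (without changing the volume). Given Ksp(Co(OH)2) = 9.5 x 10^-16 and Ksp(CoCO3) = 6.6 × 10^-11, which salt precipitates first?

Precipitation of each salt starts when its ion product equals its Ksp.
For Co(OH)2: 9.5 x 10^-16 = (0.032)^2 × [Co^2+]  ⇒  [Co^2+] = 9.3 × 10^-13 M.
For CoCO3: 6.6 × 10^-11 = 0.077 × [Co^2+]  ⇒  [Co^2+] = 8.6 × 10^-10 M.
The salt with the lower threshold [Co^2+] precipitates first: Co(OH)2.

Co(OH)2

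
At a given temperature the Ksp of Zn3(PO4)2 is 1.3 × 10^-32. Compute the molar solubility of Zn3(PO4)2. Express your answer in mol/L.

s = 1.6 × 10^-7 M

Zn3(PO4)2(s) ⇌ 3 Zn^2+(aq) + 2 PO4^3-(aq)
Ksp = [Zn^2+]^3[PO4^3-]^2
With molar solubility s: [Zn^2+] = 3s, [PO4^3-] = 2s.
Ksp = (3s)^3(2s)^2 = 108s^5
s = (1.3 × 10^-32 / 108)^(1/5) = 1.6 × 10^-7 M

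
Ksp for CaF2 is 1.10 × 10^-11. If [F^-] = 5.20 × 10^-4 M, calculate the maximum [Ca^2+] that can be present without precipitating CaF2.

CaF2(s) ⇌ Ca^2+ + 2 F^-
Ksp = [Ca^2+][F^-]^2
Precipitation begins when Q = Ksp. With [F^-] = 5.20 × 10^-4 M:
1.10 × 10^-11 = (5.20 × 10^-4)^2 × [Ca^2+]
[Ca^2+] = (1.10 × 10^-11 / 2.704 × 10^-7) = 4.07 × 10^-5 M

4.07 x 10^-5 M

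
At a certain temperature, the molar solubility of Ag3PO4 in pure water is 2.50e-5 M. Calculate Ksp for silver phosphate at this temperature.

1.05 × 10^-17

Ag3PO4(s) ⇌ 3 Ag^+ + PO4^3-
With molar solubility s: [Ag^+] = 3s, [PO4^3-] = s.
Ksp = [Ag^+]^3[PO4^3-]
Ksp = (3s)^3s = 27s^4
With s = 2.50 × 10^-5: Ksp = 1.05 × 10^-17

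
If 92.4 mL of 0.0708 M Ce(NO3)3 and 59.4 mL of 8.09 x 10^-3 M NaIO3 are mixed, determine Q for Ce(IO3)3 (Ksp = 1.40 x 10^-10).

Q ≈ 1.37 × 10^-9

Total volume = 92.4 + 59.4 = 151.8 mL.
[Ce^3+] = 7.08 × 10^-2 × (92.4/151.8) = 4.310 x 10^-2 M
[IO3^-] = 8.09 × 10^-3 × (59.4/151.8) = 3.166 × 10^-3 M
Ce(IO3)3(s) ⇌ Ce^3+(aq) + 3 IO3^-(aq), so Q = [Ce^3+][IO3^-]^3
Q = (4.310 × 10^-2)(3.166 x 10^-3)^3 = 1.37 x 10^-9
Q > Ksp, so Ce(IO3)3 will precipitate.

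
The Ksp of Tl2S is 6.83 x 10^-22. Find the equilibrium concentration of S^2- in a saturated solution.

Tl2S(s) <=> 2 Tl^+ + S^2-
Ksp = [Tl^+]^2[S^2-]
With molar solubility s: [Tl^+] = 2s, [S^2-] = s.
Substituting: Ksp = (2s)^2s = 4s^3
Solving, s = (6.83 x 10^-22/4)^(1/3) = 5.548 x 10^-8 M
[S^2-] = s = 5.55 × 10^-8 M

[S^2-] = 5.55 x 10^-8 M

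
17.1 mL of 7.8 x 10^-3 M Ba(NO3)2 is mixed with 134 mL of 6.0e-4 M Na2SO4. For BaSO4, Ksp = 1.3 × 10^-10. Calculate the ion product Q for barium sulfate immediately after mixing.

Q = 4.7 x 10^-7

Total volume = 17.1 + 134 = 151.1 mL.
[Ba^2+] = 7.8 × 10^-3 × (17.1/151.1) = 8.83 × 10^-4 M
[SO4^2-] = 6.0 x 10^-4 × (134/151.1) = 5.32 × 10^-4 M
BaSO4(s) ⇌ Ba^2+(aq) + SO4^2-(aq), so Q = [Ba^2+][SO4^2-]
Q = (8.83 × 10^-4)(5.32 × 10^-4) = 4.7 × 10^-7
Q > Ksp, so BaSO4 will precipitate.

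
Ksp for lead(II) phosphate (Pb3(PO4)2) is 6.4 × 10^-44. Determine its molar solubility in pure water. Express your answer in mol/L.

9.0 × 10^-10 M

Pb3(PO4)2(s) ⇌ 3 Pb^2+ + 2 PO4^3-
Ksp = [Pb^2+]^3[PO4^3-]^2
For each mole of Pb3(PO4)2 that dissolves: [Pb^2+] = 3s, [PO4^3-] = 2s.
So Ksp = (3s)^3 × (2s)^2 = 108s^5
s = (6.4 × 10^-44 / 108)^(1/5) = 9.0 × 10^-10 M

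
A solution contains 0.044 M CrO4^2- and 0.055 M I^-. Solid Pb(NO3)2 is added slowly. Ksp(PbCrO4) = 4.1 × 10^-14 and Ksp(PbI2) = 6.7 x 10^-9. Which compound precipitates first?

PbCrO4

Each salt begins to precipitate when Q = Ksp, i.e. when [Pb^2+] reaches its threshold.
For PbCrO4: 4.1 × 10^-14 = 0.044 × [Pb^2+]  ⇒  [Pb^2+] = 9.3 x 10^-13 M.
For PbI2: 6.7 x 10^-9 = (0.055)^2 × [Pb^2+]  ⇒  [Pb^2+] = 2.2 × 10^-6 M.
The salt with the lower threshold [Pb^2+] precipitates first: PbCrO4.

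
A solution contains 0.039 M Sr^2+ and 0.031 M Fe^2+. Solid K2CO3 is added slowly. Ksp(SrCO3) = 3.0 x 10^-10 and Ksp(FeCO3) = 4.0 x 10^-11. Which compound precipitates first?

FeCO3

Precipitation of each salt starts when its ion product equals its Ksp.
For SrCO3: 3.0 x 10^-10 = 0.039 × [CO3^2-]  ⇒  [CO3^2-] = 7.7 x 10^-9 M.
For FeCO3: 4.0 x 10^-11 = 0.031 × [CO3^2-]  ⇒  [CO3^2-] = 1.3 × 10^-9 M.
The salt with the lower threshold [CO3^2-] precipitates first: FeCO3.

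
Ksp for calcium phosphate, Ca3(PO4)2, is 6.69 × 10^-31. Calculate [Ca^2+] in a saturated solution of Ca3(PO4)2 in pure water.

Ca3(PO4)2(s) ⇌ 3 Ca^2+(aq) + 2 PO4^3-(aq)
Ksp = [Ca^2+]^3[PO4^3-]^2
Let s = molar solubility. Then [Ca^2+] = 3s and [PO4^3-] = 2s.
So Ksp = (3s)^3 × (2s)^2 = 108s^5
s = (6.69 × 10^-31 / 108)^(1/5) = 3.617 × 10^-7 M
[Ca^2+] = 3s = 1.09 x 10^-6 M

[Ca^2+] = 1.09e-6 M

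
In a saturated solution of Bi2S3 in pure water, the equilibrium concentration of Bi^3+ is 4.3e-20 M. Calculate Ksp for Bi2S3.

Bi2S3(s) ⇌ 2 Bi^3+ + 3 S^2-
Stoichiometry gives [S^2-] = (3/2)[Bi^3+] = 6.45 × 10^-20 M.
Ksp = [Bi^3+]^2[S^2-]^3
Ksp = (4.3 × 10^-20)^2 × (6.45 × 10^-20)^3 = 5.0 x 10^-97

Ksp ≈ 5.0 x 10^-97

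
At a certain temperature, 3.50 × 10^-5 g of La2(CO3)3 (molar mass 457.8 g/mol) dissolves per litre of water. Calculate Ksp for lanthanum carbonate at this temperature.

Molar solubility s = (3.50 x 10^-5 g/L) / (457.8 g/mol) = 7.645 × 10^-8 M.
La2(CO3)3(s) <=> 2 La^3+ + 3 CO3^2-
If s mol/L of La2(CO3)3 dissolves, [La^3+] = 2s and [CO3^2-] = 3s.
Ksp = [La^3+]^2[CO3^2-]^3
Ksp = (2s)^2(3s)^3 = 108s^5
Ksp = 108 × (7.645 × 10^-8)^5 = 2.82 × 10^-34

Ksp = 2.82 x 10^-34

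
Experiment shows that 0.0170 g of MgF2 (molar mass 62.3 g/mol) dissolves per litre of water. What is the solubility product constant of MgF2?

Ksp = 8.13e-11

Molar solubility s = (1.70 × 10^-2 g/L) / (62.3 g/mol) = 2.729 x 10^-4 M.
MgF2(s) ⇌ Mg^2+(aq) + 2 F^-(aq)
If s mol/L of MgF2 dissolves, [Mg^2+] = s and [F^-] = 2s.
Ksp = [Mg^2+][F^-]^2
So Ksp = s × (2s)^2 = 4s^3
Ksp = 4 × (2.729 × 10^-4)^3 = 8.13 x 10^-11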